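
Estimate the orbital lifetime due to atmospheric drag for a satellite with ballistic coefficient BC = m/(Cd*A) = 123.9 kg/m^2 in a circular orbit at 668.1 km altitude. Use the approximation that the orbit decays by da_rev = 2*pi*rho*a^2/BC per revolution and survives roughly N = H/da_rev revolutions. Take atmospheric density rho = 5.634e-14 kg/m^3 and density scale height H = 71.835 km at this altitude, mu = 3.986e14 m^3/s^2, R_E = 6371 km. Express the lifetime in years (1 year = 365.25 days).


a = R_E + alt = 7039.1000 km = 7.0391e+06 m
da_rev = 2*pi*rho*a^2/BC = 2*pi*5.634e-14*(7.0391e+06)^2/123.9 = 0.141566233 m per revolution
N = H/da_rev = 71835.0000 m / 0.141566233 m = 507430.3292 revolutions
P = 2*pi*sqrt(a^3/mu) = 5877.4227 s
lifetime = N*P = 507430.3292 * 5877.4227 = 2.9823825e+09 s = 34518.3162 days
years = 34518.3162 / 365.25 = 94.5060 years

94.5060 years


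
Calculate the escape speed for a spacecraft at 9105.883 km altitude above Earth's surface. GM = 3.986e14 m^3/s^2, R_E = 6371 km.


r = 6371.0 + 9105.883 = 15476.8830 km = 1.5476883e+07 m
v_esc = sqrt(2*mu/r) = sqrt(2*3.986e14 / 1.5476883e+07)
v_esc = 7176.9826 m/s = 7.1770 km/s

7.1770 km/s


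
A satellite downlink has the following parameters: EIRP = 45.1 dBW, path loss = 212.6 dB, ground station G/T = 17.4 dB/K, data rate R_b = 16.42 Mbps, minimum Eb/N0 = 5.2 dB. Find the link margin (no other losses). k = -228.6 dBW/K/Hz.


C/N0 = EIRP - FSPL + G/T - k = 45.1 - 212.6 + 17.4 - (-228.6)
C/N0 = 78.5000 dB-Hz
R_b = 16.42 Mbps = 1.642e+07 bps -> 10*log10(R_b) = 72.1537 dB-Hz
Eb/N0 = C/N0 - 10*log10(R_b) = 78.5000 - 72.1537 = 6.3463 dB
Margin = Eb/N0 - Eb/N0_req = 6.3463 - 5.2 = 1.1463 dB (link closes)

1.1463 dB


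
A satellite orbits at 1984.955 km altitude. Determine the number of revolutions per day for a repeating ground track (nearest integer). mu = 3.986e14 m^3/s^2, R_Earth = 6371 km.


r = 8.355955e+06 m
T = 2*pi*sqrt(r^3/mu) = 7601.6061 s = 126.6934 min
revs/day = 1440 / 126.6934 = 11.3660
Rounded: 11 revolutions per day

11 revolutions per day


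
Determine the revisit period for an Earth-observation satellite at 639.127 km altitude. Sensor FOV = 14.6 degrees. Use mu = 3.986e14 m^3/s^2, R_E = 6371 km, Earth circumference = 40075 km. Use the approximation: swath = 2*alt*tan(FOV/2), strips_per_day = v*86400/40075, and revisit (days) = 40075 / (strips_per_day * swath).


swath = 2*639.127*tan(0.127409) = 163.7481 km
v = sqrt(mu/r) = 7540.5965 m/s = 7.5406 km/s
strips/day = v*86400/40075 = 7.5406*86400/40075 = 16.2572
coverage/day = strips * swath = 16.2572 * 163.7481 = 2662.0869 km
revisit = 40075 / 2662.0869 = 15.0540 days

15.0540 days


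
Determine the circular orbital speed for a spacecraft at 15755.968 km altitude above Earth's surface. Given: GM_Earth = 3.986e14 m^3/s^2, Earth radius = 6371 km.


r = R_E + alt = 6371.0 + 15755.968 = 22126.9680 km = 2.2126968e+07 m
v = sqrt(mu/r) = sqrt(3.986e14 / 2.2126968e+07) = 4244.3158 m/s = 4.2443 km/s

4.2443 km/s


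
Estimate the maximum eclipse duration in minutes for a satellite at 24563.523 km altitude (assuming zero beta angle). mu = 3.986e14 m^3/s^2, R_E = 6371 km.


r = 30934.5230 km
T = 902.4541 min
Eclipse fraction = arcsin(R_E/r)/pi = arcsin(6371.0000/30934.5230)/pi
= arcsin(0.2059511)/pi = 0.06602879
Eclipse duration = 0.06602879 * 902.4541 = 59.5880 min

59.5880 minutes


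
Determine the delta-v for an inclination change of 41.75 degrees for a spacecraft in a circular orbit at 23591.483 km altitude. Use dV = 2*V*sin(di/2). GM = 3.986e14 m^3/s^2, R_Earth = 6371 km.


r = 29962.4830 km = 2.9962483e+07 m
V = sqrt(mu/r) = 3647.3694 m/s
di = 41.75 deg = 0.728675 rad
dV = 2*V*sin(di/2) = 2*3647.3694*sin(0.3643375)
dV = 2599.3367 m/s = 2.5993 km/s

2.5993 km/s


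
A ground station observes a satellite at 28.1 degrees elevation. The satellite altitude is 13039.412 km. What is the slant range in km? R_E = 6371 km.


h = 13039.412 km, el = 28.1 deg
d = -R_E*sin(el) + sqrt((R_E*sin(el))^2 + 2*R_E*h + h^2)
d = -6371.0000*sin(0.4904375) + sqrt((6371.0000*0.4710119)^2 + 2*6371.0000*13039.412 + 13039.412^2)
d = 15578.1863 km

15578.1863 km


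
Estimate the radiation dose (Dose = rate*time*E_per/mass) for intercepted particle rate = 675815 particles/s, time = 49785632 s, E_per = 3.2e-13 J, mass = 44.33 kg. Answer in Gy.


Total energy deposited = rate * time * E_per
  = 675815 * 49785632 * 3.2e-13 = 10.7667 J
Dose = E_total / mass = 10.7667 / 44.33
Dose = 0.2428757 Gy

0.2429 Gy


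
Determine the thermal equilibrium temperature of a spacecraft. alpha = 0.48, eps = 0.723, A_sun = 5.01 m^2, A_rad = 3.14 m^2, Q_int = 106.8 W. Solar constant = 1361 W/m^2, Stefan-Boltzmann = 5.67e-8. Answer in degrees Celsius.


Numerator = alpha*S*A_sun + Q_int = 0.48*1361*5.01 + 106.8 = 3379.7328 W
Denominator = eps*sigma*A_rad = 0.723*5.67e-8*3.14 = 1.2872147e-07 W/K^4
T^4 = 2.6256169e+10 K^4
T = 402.5389 K = 129.3889 C

129.3889 degrees Celsius


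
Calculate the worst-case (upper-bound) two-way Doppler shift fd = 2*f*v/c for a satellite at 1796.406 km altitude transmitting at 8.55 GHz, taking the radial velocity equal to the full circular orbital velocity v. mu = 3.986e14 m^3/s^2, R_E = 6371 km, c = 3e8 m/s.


r = 8.167406e+06 m
v = sqrt(mu/r) = 6985.9677 m/s (worst-case radial velocity)
f = 8.55 GHz = 8.55e+09 Hz
fd = 2*f*v/c = 2*8.55e+09*6985.9677/3.0e+08
fd = 398200.1602 Hz

398200.1602 Hz


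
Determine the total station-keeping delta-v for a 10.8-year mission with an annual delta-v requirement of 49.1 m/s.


dV = rate * years = 49.1 * 10.8
dV = 530.2800 m/s

530.2800 m/s


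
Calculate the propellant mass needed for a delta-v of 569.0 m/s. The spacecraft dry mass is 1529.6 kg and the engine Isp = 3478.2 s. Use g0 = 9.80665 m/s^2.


ve = Isp * g0 = 3478.2 * 9.80665 = 34109.490030 m/s
mass ratio = exp(dv/ve) = exp(569.0/34109.490030) = 1.01682149
m_prop = m_dry * (mr - 1) = 1529.6 * (1.01682149 - 1)
m_prop = 25.7301 kg

25.7301 kg


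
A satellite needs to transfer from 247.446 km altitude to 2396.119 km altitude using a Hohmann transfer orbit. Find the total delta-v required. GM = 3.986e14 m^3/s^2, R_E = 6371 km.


r1 = 6618.4460 km = 6.618446e+06 m
r2 = 8767.1190 km = 8.767119e+06 m
dv1 = sqrt(mu/r1)*(sqrt(2*r2/(r1+r2)) - 1) = 524.1943 m/s
dv2 = sqrt(mu/r2)*(1 - sqrt(2*r1/(r1+r2))) = 488.5308 m/s
total dv = |dv1| + |dv2| = 524.1943 + 488.5308 = 1012.7250 m/s = 1.0127 km/s

1.0127 km/s


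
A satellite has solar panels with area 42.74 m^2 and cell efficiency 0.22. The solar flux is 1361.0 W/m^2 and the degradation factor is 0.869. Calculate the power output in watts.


P = area * eta * S * degradation
P = 42.74 * 0.22 * 1361.0 * 0.869
P = 11120.7762 W

11120.7762 W


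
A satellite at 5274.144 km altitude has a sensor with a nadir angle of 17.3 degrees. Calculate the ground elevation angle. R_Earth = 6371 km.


r = R_E + alt = 11645.1440 km
Law of sines in the satellite / Earth-center / ground-point triangle:
  sin(nadir)/R_E = sin(90 + el)/r  =>  cos(el) = (r/R_E)*sin(nadir)
cos(el) = (11645.1440 / 6371.0000) * sin(17.3 deg) = 0.5435525
el = arccos(0.5435525) = 57.0742 deg
(Earth-central angle = 90 - nadir - el = 15.6258 deg)

57.0742 degrees


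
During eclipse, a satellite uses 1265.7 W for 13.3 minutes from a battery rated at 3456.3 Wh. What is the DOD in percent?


E_used = P * t / 60 = 1265.7 * 13.3 / 60 = 280.5635 Wh
DOD = E_used / E_total * 100 = 280.5635 / 3456.3 * 100
DOD = 8.1175 %

8.1175 %


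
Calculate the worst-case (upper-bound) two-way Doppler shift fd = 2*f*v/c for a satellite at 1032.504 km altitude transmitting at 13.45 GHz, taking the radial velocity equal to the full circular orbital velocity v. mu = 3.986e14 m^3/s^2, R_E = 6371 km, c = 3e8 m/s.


r = 7.403504e+06 m
v = sqrt(mu/r) = 7337.5317 m/s (worst-case radial velocity)
f = 13.45 GHz = 1.345e+10 Hz
fd = 2*f*v/c = 2*1.345e+10*7337.5317/3.0e+08
fd = 657932.0076 Hz

657932.0076 Hz


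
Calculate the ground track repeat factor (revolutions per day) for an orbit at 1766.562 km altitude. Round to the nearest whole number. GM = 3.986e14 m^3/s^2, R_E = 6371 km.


r = 8.137562e+06 m
T = 2*pi*sqrt(r^3/mu) = 7305.5461 s = 121.7591 min
revs/day = 1440 / 121.7591 = 11.8266
Rounded: 12 revolutions per day

12 revolutions per day


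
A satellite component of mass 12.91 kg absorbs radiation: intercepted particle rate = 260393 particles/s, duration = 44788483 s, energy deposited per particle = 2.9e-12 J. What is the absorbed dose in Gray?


Total energy deposited = rate * time * E_per
  = 260393 * 44788483 * 2.9e-12 = 33.8216 J
Dose = E_total / mass = 33.8216 / 12.91
Dose = 2.6198 Gy

2.6198 Gy


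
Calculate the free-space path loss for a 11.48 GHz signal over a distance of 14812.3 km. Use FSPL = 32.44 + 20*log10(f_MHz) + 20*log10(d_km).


f = 11.48 GHz = 11480.0000 MHz
d = 14812.3 km
FSPL = 32.44 + 20*log10(11480.0000) + 20*log10(14812.3)
FSPL = 32.44 + 81.1988 + 83.4124
FSPL = 197.0513 dB

197.0513 dB


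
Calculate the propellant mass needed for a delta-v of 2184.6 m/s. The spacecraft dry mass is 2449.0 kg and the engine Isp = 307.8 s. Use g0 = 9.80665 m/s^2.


ve = Isp * g0 = 307.8 * 9.80665 = 3018.486870 m/s
mass ratio = exp(dv/ve) = exp(2184.6/3018.486870) = 2.06213139
m_prop = m_dry * (mr - 1) = 2449.0 * (2.06213139 - 1)
m_prop = 2601.1598 kg

2601.1598 kg


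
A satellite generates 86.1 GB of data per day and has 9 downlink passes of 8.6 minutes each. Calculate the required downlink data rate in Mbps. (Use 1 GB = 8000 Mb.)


total contact time = 9 * 8.6 * 60 = 4644.0000 s
data = 86.1 GB = 688800.0000 Mb
rate = 688800.0000 / 4644.0000 = 148.3204 Mbps

148.3204 Mbps


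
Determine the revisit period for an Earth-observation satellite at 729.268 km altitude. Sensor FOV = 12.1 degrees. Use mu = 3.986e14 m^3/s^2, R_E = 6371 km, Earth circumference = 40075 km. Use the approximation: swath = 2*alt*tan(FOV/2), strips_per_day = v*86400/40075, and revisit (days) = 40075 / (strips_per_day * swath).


swath = 2*729.268*tan(0.1055924) = 154.5853 km
v = sqrt(mu/r) = 7492.5781 m/s = 7.4926 km/s
strips/day = v*86400/40075 = 7.4926*86400/40075 = 16.1537
coverage/day = strips * swath = 16.1537 * 154.5853 = 2497.1216 km
revisit = 40075 / 2497.1216 = 16.0485 days

16.0485 days


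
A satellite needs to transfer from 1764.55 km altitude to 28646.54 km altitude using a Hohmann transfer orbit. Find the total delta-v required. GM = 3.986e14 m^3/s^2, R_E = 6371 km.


r1 = 8135.5500 km = 8.13555e+06 m
r2 = 35017.5400 km = 3.501754e+07 m
dv1 = sqrt(mu/r1)*(sqrt(2*r2/(r1+r2)) - 1) = 1917.5385 m/s
dv2 = sqrt(mu/r2)*(1 - sqrt(2*r1/(r1+r2))) = 1302.1434 m/s
total dv = |dv1| + |dv2| = 1917.5385 + 1302.1434 = 3219.6819 m/s = 3.2197 km/s

3.2197 km/s


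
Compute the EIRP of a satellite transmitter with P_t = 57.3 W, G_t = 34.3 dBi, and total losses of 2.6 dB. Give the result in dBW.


Pt = 57.3 W = 17.5815 dBW
EIRP = Pt_dBW + Gt - losses = 17.5815 + 34.3 - 2.6 = 49.2815 dBW

49.2815 dBW


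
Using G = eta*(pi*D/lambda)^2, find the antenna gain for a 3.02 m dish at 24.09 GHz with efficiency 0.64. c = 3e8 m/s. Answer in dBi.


lambda = c/f = 3e8 / 2.409e+10 = 0.0124533 m
G = eta*(pi*D/lambda)^2 = 0.64*(pi*3.02/0.0124533)^2
G = 371470.8126 (linear)
G = 10*log10(371470.8126) = 55.6992 dBi

55.6992 dBi


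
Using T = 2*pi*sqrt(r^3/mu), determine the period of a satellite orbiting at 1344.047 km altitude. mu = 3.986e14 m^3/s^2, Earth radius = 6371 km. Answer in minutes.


r = 7715.0470 km = 7.715047e+06 m
T = 2*pi*sqrt(r^3/mu) = 2*pi*sqrt(4.5921464e+20 / 3.986e14)
T = 6744.0237 s = 112.4004 min

112.4004 minutes


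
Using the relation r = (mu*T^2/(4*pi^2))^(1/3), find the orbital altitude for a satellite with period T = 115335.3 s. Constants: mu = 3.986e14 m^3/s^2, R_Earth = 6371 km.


T = 115335.3 s
r = (mu*T^2/(4*pi^2))^(1/3) = (3.986e14 * 115335.3^2 / (4*pi^2))^(1/3)
r = 5.1211483e+07 m = 51211.4830 km
alt = r - R_E = 51211.4830 - 6371 = 44840.4830 km

44840.4830 km


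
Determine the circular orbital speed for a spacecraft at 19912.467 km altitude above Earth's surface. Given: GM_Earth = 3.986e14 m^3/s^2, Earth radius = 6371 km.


r = R_E + alt = 6371.0 + 19912.467 = 26283.4670 km = 2.6283467e+07 m
v = sqrt(mu/r) = sqrt(3.986e14 / 2.6283467e+07) = 3894.2813 m/s = 3.8943 km/s

3.8943 km/s


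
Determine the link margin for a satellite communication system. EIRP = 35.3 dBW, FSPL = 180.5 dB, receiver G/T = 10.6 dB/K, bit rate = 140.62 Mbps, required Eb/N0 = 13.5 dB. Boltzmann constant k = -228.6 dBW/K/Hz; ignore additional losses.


C/N0 = EIRP - FSPL + G/T - k = 35.3 - 180.5 + 10.6 - (-228.6)
C/N0 = 94.0000 dB-Hz
R_b = 140.62 Mbps = 1.4062e+08 bps -> 10*log10(R_b) = 81.4805 dB-Hz
Eb/N0 = C/N0 - 10*log10(R_b) = 94.0000 - 81.4805 = 12.5195 dB
Margin = Eb/N0 - Eb/N0_req = 12.5195 - 13.5 = -0.9804709 dB (negative margin: link does not close)

-0.9805 dB


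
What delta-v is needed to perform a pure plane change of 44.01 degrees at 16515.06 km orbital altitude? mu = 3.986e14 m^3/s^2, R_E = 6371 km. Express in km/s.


r = 22886.0600 km = 2.288606e+07 m
V = sqrt(mu/r) = 4173.3339 m/s
di = 44.01 deg = 0.7681194 rad
dV = 2*V*sin(di/2) = 2*4173.3339*sin(0.3840597)
dV = 3127.3921 m/s = 3.1274 km/s

3.1274 km/s


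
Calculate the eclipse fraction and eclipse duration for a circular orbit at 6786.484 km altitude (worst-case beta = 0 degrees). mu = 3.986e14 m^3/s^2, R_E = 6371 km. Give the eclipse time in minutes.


r = 13157.4840 km
T = 250.3337 min
Eclipse fraction = arcsin(R_E/r)/pi = arcsin(6371.0000/13157.4840)/pi
= arcsin(0.4842111)/pi = 0.1608933
Eclipse duration = 0.1608933 * 250.3337 = 40.2770 min

40.2770 minutes


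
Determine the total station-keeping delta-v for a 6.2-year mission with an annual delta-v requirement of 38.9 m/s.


dV = rate * years = 38.9 * 6.2
dV = 241.1800 m/s

241.1800 m/s


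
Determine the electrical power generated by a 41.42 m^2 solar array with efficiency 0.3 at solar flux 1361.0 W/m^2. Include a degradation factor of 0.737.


P = area * eta * S * degradation
P = 41.42 * 0.3 * 1361.0 * 0.737
P = 12463.9863 W

12463.9863 W


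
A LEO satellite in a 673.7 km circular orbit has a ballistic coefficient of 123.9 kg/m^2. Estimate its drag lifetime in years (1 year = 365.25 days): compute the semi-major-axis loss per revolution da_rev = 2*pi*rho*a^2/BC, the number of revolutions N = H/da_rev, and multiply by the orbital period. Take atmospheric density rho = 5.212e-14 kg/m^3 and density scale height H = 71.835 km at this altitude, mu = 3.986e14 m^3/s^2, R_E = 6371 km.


a = R_E + alt = 7044.7000 km = 7.0447e+06 m
da_rev = 2*pi*rho*a^2/BC = 2*pi*5.212e-14*(7.0447e+06)^2/123.9 = 0.131171044 m per revolution
N = H/da_rev = 71835.0000 m / 0.131171044 m = 547643.7308 revolutions
P = 2*pi*sqrt(a^3/mu) = 5884.4378 s
lifetime = N*P = 547643.7308 * 5884.4378 = 3.2225755e+09 s = 37298.3272 days
years = 37298.3272 / 365.25 = 102.1173 years

102.1173 years


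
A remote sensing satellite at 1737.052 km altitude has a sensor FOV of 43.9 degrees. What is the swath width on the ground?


FOV = 43.9 deg = 0.7661995 rad
swath = 2 * alt * tan(FOV/2) = 2 * 1737.052 * tan(0.3830998)
swath = 2 * 1737.052 * 0.4030115
swath = 1400.1038 km

1400.1038 km


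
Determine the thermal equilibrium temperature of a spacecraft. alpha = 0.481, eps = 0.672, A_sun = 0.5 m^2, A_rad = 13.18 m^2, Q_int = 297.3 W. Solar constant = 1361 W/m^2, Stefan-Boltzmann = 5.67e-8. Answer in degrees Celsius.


Numerator = alpha*S*A_sun + Q_int = 0.481*1361*0.5 + 297.3 = 624.6205 W
Denominator = eps*sigma*A_rad = 0.672*5.67e-8*13.18 = 5.0218963e-07 W/K^4
T^4 = 1.2437941e+09 K^4
T = 187.7963 K = -85.3537 C

-85.3537 degrees Celsius


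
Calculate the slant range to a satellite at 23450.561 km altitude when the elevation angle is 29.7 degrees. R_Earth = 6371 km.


h = 23450.561 km, el = 29.7 deg
d = -R_E*sin(el) + sqrt((R_E*sin(el))^2 + 2*R_E*h + h^2)
d = -6371.0000*sin(0.5183628) + sqrt((6371.0000*0.4954587)^2 + 2*6371.0000*23450.561 + 23450.561^2)
d = 26147.0124 km

26147.0124 km


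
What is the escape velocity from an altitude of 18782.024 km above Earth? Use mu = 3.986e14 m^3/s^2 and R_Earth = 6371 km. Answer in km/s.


r = 6371.0 + 18782.024 = 25153.0240 km = 2.5153024e+07 m
v_esc = sqrt(2*mu/r) = sqrt(2*3.986e14 / 2.5153024e+07)
v_esc = 5629.7426 m/s = 5.6297 km/s

5.6297 km/s


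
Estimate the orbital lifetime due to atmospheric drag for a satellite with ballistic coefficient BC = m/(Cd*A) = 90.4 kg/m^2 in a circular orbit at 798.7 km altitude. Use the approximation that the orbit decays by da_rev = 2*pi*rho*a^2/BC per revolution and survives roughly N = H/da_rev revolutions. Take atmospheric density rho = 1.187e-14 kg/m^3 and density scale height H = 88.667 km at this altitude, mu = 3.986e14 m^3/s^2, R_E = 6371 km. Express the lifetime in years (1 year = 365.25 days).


a = R_E + alt = 7169.7000 km = 7.1697e+06 m
da_rev = 2*pi*rho*a^2/BC = 2*pi*1.187e-14*(7.1697e+06)^2/90.4 = 0.042409595 m per revolution
N = H/da_rev = 88667.0000 m / 0.042409595 m = 2.0907297e+06 revolutions
P = 2*pi*sqrt(a^3/mu) = 6041.7493 s
lifetime = N*P = 2.0907297e+06 * 6041.7493 = 1.2631665e+10 s = 146199.8222 days
years = 146199.8222 / 365.25 = 400.2733 years

400.2733 years


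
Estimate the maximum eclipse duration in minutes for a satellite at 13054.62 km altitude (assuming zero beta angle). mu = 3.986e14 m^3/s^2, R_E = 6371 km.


r = 19425.6200 km
T = 449.0785 min
Eclipse fraction = arcsin(R_E/r)/pi = arcsin(6371.0000/19425.6200)/pi
= arcsin(0.3279689)/pi = 0.1063641
Eclipse duration = 0.1063641 * 449.0785 = 47.7659 min

47.7659 minutes


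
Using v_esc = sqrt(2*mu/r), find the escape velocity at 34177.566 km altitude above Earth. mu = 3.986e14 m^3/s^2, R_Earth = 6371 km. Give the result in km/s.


r = 6371.0 + 34177.566 = 40548.5660 km = 4.0548566e+07 m
v_esc = sqrt(2*mu/r) = sqrt(2*3.986e14 / 4.0548566e+07)
v_esc = 4434.0021 m/s = 4.4340 km/s

4.4340 km/s


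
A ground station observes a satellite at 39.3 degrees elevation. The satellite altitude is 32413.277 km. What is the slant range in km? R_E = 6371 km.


h = 32413.277 km, el = 39.3 deg
d = -R_E*sin(el) + sqrt((R_E*sin(el))^2 + 2*R_E*h + h^2)
d = -6371.0000*sin(0.6859144) + sqrt((6371.0000*0.6333809)^2 + 2*6371.0000*32413.277 + 32413.277^2)
d = 34434.3796 km

34434.3796 km


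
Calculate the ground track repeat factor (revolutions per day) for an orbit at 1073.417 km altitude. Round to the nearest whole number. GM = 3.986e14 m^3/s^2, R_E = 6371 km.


r = 7.444417e+06 m
T = 2*pi*sqrt(r^3/mu) = 6392.3016 s = 106.5384 min
revs/day = 1440 / 106.5384 = 13.5163
Rounded: 14 revolutions per day

14 revolutions per day


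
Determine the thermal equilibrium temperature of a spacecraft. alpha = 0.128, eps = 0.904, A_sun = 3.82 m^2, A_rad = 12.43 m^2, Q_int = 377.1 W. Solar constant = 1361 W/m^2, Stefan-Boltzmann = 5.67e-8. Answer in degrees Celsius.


Numerator = alpha*S*A_sun + Q_int = 0.128*1361*3.82 + 377.1 = 1042.5746 W
Denominator = eps*sigma*A_rad = 0.904*5.67e-8*12.43 = 6.3712202e-07 W/K^4
T^4 = 1.6363813e+09 K^4
T = 201.1273 K = -72.0227 C

-72.0227 degrees Celsius


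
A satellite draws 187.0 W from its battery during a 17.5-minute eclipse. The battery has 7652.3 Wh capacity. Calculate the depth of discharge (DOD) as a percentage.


E_used = P * t / 60 = 187.0 * 17.5 / 60 = 54.5417 Wh
DOD = E_used / E_total * 100 = 54.5417 / 7652.3 * 100
DOD = 0.7127487 %

0.7127 %


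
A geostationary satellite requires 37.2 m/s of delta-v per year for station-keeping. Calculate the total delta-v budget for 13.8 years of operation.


dV = rate * years = 37.2 * 13.8
dV = 513.3600 m/s

513.3600 m/s


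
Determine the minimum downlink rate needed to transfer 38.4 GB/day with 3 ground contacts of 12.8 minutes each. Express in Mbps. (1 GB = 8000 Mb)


total contact time = 3 * 12.8 * 60 = 2304.0000 s
data = 38.4 GB = 307200.0000 Mb
rate = 307200.0000 / 2304.0000 = 133.3333 Mbps

133.3333 Mbps


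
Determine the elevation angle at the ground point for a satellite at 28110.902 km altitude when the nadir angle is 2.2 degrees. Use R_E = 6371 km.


r = R_E + alt = 34481.9020 km
Law of sines in the satellite / Earth-center / ground-point triangle:
  sin(nadir)/R_E = sin(90 + el)/r  =>  cos(el) = (r/R_E)*sin(nadir)
cos(el) = (34481.9020 / 6371.0000) * sin(2.2 deg) = 0.2077672
el = arccos(0.2077672) = 78.0085 deg
(Earth-central angle = 90 - nadir - el = 9.7915 deg)

78.0085 degrees


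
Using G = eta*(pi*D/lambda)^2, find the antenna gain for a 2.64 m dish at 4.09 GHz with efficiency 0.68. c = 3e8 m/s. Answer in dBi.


lambda = c/f = 3e8 / 4.09e+09 = 0.07334963 m
G = eta*(pi*D/lambda)^2 = 0.68*(pi*2.64/0.07334963)^2
G = 8694.0197 (linear)
G = 10*log10(8694.0197) = 39.3922 dBi

39.3922 dBi


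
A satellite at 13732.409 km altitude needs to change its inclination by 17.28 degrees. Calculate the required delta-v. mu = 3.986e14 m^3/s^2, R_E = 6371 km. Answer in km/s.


r = 20103.4090 km = 2.0103409e+07 m
V = sqrt(mu/r) = 4452.8062 m/s
di = 17.28 deg = 0.3015929 rad
dV = 2*V*sin(di/2) = 2*4452.8062*sin(0.1507964)
dV = 1337.8509 m/s = 1.3379 km/s

1.3379 km/s


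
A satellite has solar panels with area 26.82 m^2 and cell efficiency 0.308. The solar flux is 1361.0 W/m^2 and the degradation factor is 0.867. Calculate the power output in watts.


P = area * eta * S * degradation
P = 26.82 * 0.308 * 1361.0 * 0.867
P = 9747.3534 W

9747.3534 W


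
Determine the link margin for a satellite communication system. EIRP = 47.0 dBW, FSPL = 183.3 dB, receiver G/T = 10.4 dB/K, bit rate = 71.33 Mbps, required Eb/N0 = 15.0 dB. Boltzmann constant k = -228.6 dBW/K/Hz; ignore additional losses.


C/N0 = EIRP - FSPL + G/T - k = 47.0 - 183.3 + 10.4 - (-228.6)
C/N0 = 102.7000 dB-Hz
R_b = 71.33 Mbps = 7.133e+07 bps -> 10*log10(R_b) = 78.5327 dB-Hz
Eb/N0 = C/N0 - 10*log10(R_b) = 102.7000 - 78.5327 = 24.1673 dB
Margin = Eb/N0 - Eb/N0_req = 24.1673 - 15.0 = 9.1673 dB (link closes)

9.1673 dB


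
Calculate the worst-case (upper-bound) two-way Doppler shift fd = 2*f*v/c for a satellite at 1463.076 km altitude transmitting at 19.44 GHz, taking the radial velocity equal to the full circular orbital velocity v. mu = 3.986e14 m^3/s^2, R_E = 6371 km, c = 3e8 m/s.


r = 7.834076e+06 m
v = sqrt(mu/r) = 7133.0416 m/s (worst-case radial velocity)
f = 19.44 GHz = 1.944e+10 Hz
fd = 2*f*v/c = 2*1.944e+10*7133.0416/3.0e+08
fd = 924442.1916 Hz

924442.1916 Hz


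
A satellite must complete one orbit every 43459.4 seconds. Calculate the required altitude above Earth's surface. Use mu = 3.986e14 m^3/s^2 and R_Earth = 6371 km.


T = 43459.4 s
r = (mu*T^2/(4*pi^2))^(1/3) = (3.986e14 * 43459.4^2 / (4*pi^2))^(1/3)
r = 2.671663e+07 m = 26716.6296 km
alt = r - R_E = 26716.6296 - 6371 = 20345.6296 km

20345.6296 km


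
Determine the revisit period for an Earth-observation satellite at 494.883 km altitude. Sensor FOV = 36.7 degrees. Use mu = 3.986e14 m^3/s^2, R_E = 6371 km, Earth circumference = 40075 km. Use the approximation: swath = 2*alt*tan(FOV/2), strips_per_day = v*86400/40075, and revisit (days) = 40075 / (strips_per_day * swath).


swath = 2*494.883*tan(0.3202679) = 328.2923 km
v = sqrt(mu/r) = 7619.3943 m/s = 7.6194 km/s
strips/day = v*86400/40075 = 7.6194*86400/40075 = 16.4271
coverage/day = strips * swath = 16.4271 * 328.2923 = 5392.8873 km
revisit = 40075 / 5392.8873 = 7.4311 days

7.4311 days


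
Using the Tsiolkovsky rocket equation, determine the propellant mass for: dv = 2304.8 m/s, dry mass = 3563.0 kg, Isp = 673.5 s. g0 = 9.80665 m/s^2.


ve = Isp * g0 = 673.5 * 9.80665 = 6604.778775 m/s
mass ratio = exp(dv/ve) = exp(2304.8/6604.778775) = 1.41759171
m_prop = m_dry * (mr - 1) = 3563.0 * (1.41759171 - 1)
m_prop = 1487.8793 kg

1487.8793 kg


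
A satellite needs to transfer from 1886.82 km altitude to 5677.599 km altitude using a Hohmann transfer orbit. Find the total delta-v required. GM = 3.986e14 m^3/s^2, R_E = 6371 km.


r1 = 8257.8200 km = 8.25782e+06 m
r2 = 12048.5990 km = 1.2048599e+07 m
dv1 = sqrt(mu/r1)*(sqrt(2*r2/(r1+r2)) - 1) = 620.7551 m/s
dv2 = sqrt(mu/r2)*(1 - sqrt(2*r1/(r1+r2))) = 564.5739 m/s
total dv = |dv1| + |dv2| = 620.7551 + 564.5739 = 1185.3290 m/s = 1.1853 km/s

1.1853 km/s


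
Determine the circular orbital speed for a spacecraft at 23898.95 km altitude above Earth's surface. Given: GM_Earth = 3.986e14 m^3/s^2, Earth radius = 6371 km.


r = R_E + alt = 6371.0 + 23898.95 = 30269.9500 km = 3.026995e+07 m
v = sqrt(mu/r) = sqrt(3.986e14 / 3.026995e+07) = 3628.7980 m/s = 3.6288 km/s

3.6288 km/s


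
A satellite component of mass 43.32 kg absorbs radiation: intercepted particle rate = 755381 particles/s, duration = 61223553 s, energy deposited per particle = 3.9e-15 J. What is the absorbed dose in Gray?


Total energy deposited = rate * time * E_per
  = 755381 * 61223553 * 3.9e-15 = 0.1803637 J
Dose = E_total / mass = 0.1803637 / 43.32
Dose = 0.004163521 Gy

0.0042 Gy


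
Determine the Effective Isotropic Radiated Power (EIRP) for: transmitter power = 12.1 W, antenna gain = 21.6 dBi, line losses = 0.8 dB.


Pt = 12.1 W = 10.8279 dBW
EIRP = Pt_dBW + Gt - losses = 10.8279 + 21.6 - 0.8 = 31.6279 dBW

31.6279 dBW


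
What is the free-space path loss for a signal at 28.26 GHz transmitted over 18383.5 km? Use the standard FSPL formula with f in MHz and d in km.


f = 28.26 GHz = 28260.0000 MHz
d = 18383.5 km
FSPL = 32.44 + 20*log10(28260.0000) + 20*log10(18383.5)
FSPL = 32.44 + 89.0234 + 85.2886
FSPL = 206.7520 dB

206.7520 dB


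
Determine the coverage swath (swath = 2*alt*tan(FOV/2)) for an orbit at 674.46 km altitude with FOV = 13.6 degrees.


FOV = 13.6 deg = 0.2373648 rad
swath = 2 * alt * tan(FOV/2) = 2 * 674.46 * tan(0.1186824)
swath = 2 * 674.46 * 0.1192428
swath = 160.8490 km

160.8490 km


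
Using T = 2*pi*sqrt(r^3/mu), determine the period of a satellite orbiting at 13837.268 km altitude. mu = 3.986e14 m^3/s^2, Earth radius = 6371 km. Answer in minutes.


r = 20208.2680 km = 2.0208268e+07 m
T = 2*pi*sqrt(r^3/mu) = 2*pi*sqrt(8.2525332e+21 / 3.986e14)
T = 28589.3881 s = 476.4898 min

476.4898 minutes


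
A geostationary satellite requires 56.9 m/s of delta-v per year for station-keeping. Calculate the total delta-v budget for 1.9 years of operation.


dV = rate * years = 56.9 * 1.9
dV = 108.1100 m/s

108.1100 m/s


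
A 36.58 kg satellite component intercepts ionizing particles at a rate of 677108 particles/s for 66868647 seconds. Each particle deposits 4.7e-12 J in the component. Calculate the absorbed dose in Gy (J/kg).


Total energy deposited = rate * time * E_per
  = 677108 * 66868647 * 4.7e-12 = 212.8033 J
Dose = E_total / mass = 212.8033 / 36.58
Dose = 5.8175 Gy

5.8175 Gy


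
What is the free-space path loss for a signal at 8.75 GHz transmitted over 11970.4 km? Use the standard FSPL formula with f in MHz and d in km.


f = 8.75 GHz = 8750.0000 MHz
d = 11970.4 km
FSPL = 32.44 + 20*log10(8750.0000) + 20*log10(11970.4)
FSPL = 32.44 + 78.8402 + 81.5622
FSPL = 192.8423 dB

192.8423 dB


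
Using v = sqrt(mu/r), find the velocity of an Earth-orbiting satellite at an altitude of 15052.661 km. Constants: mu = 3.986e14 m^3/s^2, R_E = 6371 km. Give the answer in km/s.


r = R_E + alt = 6371.0 + 15052.661 = 21423.6610 km = 2.1423661e+07 m
v = sqrt(mu/r) = sqrt(3.986e14 / 2.1423661e+07) = 4313.4206 m/s = 4.3134 km/s

4.3134 km/s


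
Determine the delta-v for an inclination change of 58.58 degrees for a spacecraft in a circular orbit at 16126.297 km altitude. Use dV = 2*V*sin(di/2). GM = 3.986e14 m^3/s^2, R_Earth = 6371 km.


r = 22497.2970 km = 2.2497297e+07 m
V = sqrt(mu/r) = 4209.2379 m/s
di = 58.58 deg = 1.0224 rad
dV = 2*V*sin(di/2) = 2*4209.2379*sin(0.5112069)
dV = 4118.5730 m/s = 4.1186 km/s

4.1186 km/s


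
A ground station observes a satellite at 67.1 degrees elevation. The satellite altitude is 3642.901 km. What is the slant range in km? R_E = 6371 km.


h = 3642.901 km, el = 67.1 deg
d = -R_E*sin(el) + sqrt((R_E*sin(el))^2 + 2*R_E*h + h^2)
d = -6371.0000*sin(1.1711) + sqrt((6371.0000*0.9211854)^2 + 2*6371.0000*3642.901 + 3642.901^2)
d = 3833.3045 km

3833.3045 km


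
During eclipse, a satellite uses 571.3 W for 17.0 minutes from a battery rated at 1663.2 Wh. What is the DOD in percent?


E_used = P * t / 60 = 571.3 * 17.0 / 60 = 161.8683 Wh
DOD = E_used / E_total * 100 = 161.8683 / 1663.2 * 100
DOD = 9.7323 %

9.7323 %


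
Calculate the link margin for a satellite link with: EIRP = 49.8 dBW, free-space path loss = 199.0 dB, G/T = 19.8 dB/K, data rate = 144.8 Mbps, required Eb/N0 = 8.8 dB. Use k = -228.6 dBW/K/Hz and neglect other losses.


C/N0 = EIRP - FSPL + G/T - k = 49.8 - 199.0 + 19.8 - (-228.6)
C/N0 = 99.2000 dB-Hz
R_b = 144.8 Mbps = 1.448e+08 bps -> 10*log10(R_b) = 81.6077 dB-Hz
Eb/N0 = C/N0 - 10*log10(R_b) = 99.2000 - 81.6077 = 17.5923 dB
Margin = Eb/N0 - Eb/N0_req = 17.5923 - 8.8 = 8.7923 dB (link closes)

8.7923 dB


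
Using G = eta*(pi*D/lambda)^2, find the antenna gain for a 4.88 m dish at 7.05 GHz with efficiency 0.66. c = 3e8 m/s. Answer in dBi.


lambda = c/f = 3e8 / 7.05e+09 = 0.04255319 m
G = eta*(pi*D/lambda)^2 = 0.66*(pi*4.88/0.04255319)^2
G = 85668.0831 (linear)
G = 10*log10(85668.0831) = 49.3282 dBi

49.3282 dBi


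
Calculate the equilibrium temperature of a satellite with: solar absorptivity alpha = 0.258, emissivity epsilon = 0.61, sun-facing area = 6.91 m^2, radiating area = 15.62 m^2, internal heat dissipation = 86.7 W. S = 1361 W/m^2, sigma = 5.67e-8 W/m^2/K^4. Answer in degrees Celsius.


Numerator = alpha*S*A_sun + Q_int = 0.258*1361*6.91 + 86.7 = 2513.0636 W
Denominator = eps*sigma*A_rad = 0.61*5.67e-8*15.62 = 5.4024894e-07 W/K^4
T^4 = 4.651677e+09 K^4
T = 261.1574 K = -11.9926 C

-11.9926 degrees Celsius


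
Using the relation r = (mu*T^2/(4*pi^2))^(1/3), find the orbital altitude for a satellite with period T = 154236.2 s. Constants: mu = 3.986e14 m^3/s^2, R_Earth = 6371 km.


T = 154236.2 s
r = (mu*T^2/(4*pi^2))^(1/3) = (3.986e14 * 154236.2^2 / (4*pi^2))^(1/3)
r = 6.2160819e+07 m = 62160.8194 km
alt = r - R_E = 62160.8194 - 6371 = 55789.8194 km

55789.8194 km


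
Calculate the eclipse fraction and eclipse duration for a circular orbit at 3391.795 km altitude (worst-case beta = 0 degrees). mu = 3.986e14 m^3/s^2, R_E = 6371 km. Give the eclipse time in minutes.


r = 9762.7950 km
T = 160.0005 min
Eclipse fraction = arcsin(R_E/r)/pi = arcsin(6371.0000/9762.7950)/pi
= arcsin(0.6525795)/pi = 0.2263132
Eclipse duration = 0.2263132 * 160.0005 = 36.2102 min

36.2102 minutes


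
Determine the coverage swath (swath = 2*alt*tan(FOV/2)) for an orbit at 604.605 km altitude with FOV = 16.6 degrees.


FOV = 16.6 deg = 0.2897247 rad
swath = 2 * alt * tan(FOV/2) = 2 * 604.605 * tan(0.1448623)
swath = 2 * 604.605 * 0.1458842
swath = 176.4047 km

176.4047 km


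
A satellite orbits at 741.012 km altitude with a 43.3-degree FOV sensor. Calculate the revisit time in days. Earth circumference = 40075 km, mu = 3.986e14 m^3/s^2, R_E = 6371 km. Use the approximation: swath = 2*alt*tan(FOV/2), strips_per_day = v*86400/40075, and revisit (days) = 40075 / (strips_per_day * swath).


swath = 2*741.012*tan(0.3778638) = 588.2714 km
v = sqrt(mu/r) = 7486.3893 m/s = 7.4864 km/s
strips/day = v*86400/40075 = 7.4864*86400/40075 = 16.1403
coverage/day = strips * swath = 16.1403 * 588.2714 = 9494.8987 km
revisit = 40075 / 9494.8987 = 4.2207 days

4.2207 days


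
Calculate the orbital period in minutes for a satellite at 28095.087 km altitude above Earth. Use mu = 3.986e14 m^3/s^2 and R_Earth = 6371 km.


r = 34466.0870 km = 3.4466087e+07 m
T = 2*pi*sqrt(r^3/mu) = 2*pi*sqrt(4.0942649e+22 / 3.986e14)
T = 63679.4335 s = 1061.3239 min

1061.3239 minutes


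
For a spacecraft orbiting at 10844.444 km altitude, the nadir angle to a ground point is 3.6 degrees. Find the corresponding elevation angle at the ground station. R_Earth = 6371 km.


r = R_E + alt = 17215.4440 km
Law of sines in the satellite / Earth-center / ground-point triangle:
  sin(nadir)/R_E = sin(90 + el)/r  =>  cos(el) = (r/R_E)*sin(nadir)
cos(el) = (17215.4440 / 6371.0000) * sin(3.6 deg) = 0.1696699
el = arccos(0.1696699) = 80.2314 deg
(Earth-central angle = 90 - nadir - el = 6.1686 deg)

80.2314 degrees


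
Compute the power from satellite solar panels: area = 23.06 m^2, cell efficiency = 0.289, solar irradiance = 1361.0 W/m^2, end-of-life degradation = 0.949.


P = area * eta * S * degradation
P = 23.06 * 0.289 * 1361.0 * 0.949
P = 8607.5882 W

8607.5882 W


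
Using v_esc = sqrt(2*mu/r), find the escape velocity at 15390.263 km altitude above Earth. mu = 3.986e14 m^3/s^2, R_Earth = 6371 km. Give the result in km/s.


r = 6371.0 + 15390.263 = 21761.2630 km = 2.1761263e+07 m
v_esc = sqrt(2*mu/r) = sqrt(2*3.986e14 / 2.1761263e+07)
v_esc = 6052.5947 m/s = 6.0526 km/s

6.0526 km/s


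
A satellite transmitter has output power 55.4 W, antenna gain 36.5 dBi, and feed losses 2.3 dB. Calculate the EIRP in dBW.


Pt = 55.4 W = 17.4351 dBW
EIRP = Pt_dBW + Gt - losses = 17.4351 + 36.5 - 2.3 = 51.6351 dBW

51.6351 dBW


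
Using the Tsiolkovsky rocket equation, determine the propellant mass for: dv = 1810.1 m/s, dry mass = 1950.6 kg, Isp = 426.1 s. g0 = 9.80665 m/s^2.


ve = Isp * g0 = 426.1 * 9.80665 = 4178.613565 m/s
mass ratio = exp(dv/ve) = exp(1810.1/4178.613565) = 1.54215680
m_prop = m_dry * (mr - 1) = 1950.6 * (1.54215680 - 1)
m_prop = 1057.5311 kg

1057.5311 kg


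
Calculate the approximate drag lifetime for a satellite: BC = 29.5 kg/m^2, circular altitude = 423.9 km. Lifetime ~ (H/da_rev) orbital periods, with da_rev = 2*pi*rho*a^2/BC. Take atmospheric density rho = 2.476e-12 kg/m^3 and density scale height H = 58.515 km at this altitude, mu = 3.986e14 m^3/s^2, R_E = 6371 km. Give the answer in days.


a = R_E + alt = 6794.9000 km = 6.7949e+06 m
da_rev = 2*pi*rho*a^2/BC = 2*pi*2.476e-12*(6.7949e+06)^2/29.5 = 24.348636 m per revolution
N = H/da_rev = 58515.0000 m / 24.348636 m = 2403.2147 revolutions
P = 2*pi*sqrt(a^3/mu) = 5574.2421 s
lifetime = N*P = 2403.2147 * 5574.2421 = 1.3396101e+07 s = 155.0475 days

155.0475 days


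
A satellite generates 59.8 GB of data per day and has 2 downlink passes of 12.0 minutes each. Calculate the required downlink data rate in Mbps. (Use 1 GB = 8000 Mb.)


total contact time = 2 * 12.0 * 60 = 1440.0000 s
data = 59.8 GB = 478400.0000 Mb
rate = 478400.0000 / 1440.0000 = 332.2222 Mbps

332.2222 Mbps


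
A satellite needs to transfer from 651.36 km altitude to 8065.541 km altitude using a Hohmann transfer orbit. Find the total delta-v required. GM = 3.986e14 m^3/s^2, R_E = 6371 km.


r1 = 7022.3600 km = 7.02236e+06 m
r2 = 14436.5410 km = 1.4436541e+07 m
dv1 = sqrt(mu/r1)*(sqrt(2*r2/(r1+r2)) - 1) = 1205.1392 m/s
dv2 = sqrt(mu/r2)*(1 - sqrt(2*r1/(r1+r2))) = 1003.5807 m/s
total dv = |dv1| + |dv2| = 1205.1392 + 1003.5807 = 2208.7199 m/s = 2.2087 km/s

2.2087 km/s


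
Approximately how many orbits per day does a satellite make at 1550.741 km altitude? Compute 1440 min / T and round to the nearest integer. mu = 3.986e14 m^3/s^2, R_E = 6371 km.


r = 7.921741e+06 m
T = 2*pi*sqrt(r^3/mu) = 7016.8498 s = 116.9475 min
revs/day = 1440 / 116.9475 = 12.3132
Rounded: 12 revolutions per day

12 revolutions per day


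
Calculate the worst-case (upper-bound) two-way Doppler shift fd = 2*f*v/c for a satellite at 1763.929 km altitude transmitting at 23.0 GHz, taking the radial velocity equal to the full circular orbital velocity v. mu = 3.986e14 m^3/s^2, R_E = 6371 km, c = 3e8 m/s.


r = 8.134929e+06 m
v = sqrt(mu/r) = 6999.8988 m/s (worst-case radial velocity)
f = 23.0 GHz = 2.3e+10 Hz
fd = 2*f*v/c = 2*2.3e+10*6999.8988/3.0e+08
fd = 1.0733178e+06 Hz

1.0733e+06 Hz


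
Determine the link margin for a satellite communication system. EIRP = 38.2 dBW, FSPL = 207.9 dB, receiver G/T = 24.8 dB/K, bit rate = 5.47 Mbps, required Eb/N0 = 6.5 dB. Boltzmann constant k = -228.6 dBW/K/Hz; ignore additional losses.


C/N0 = EIRP - FSPL + G/T - k = 38.2 - 207.9 + 24.8 - (-228.6)
C/N0 = 83.7000 dB-Hz
R_b = 5.47 Mbps = 5.47e+06 bps -> 10*log10(R_b) = 67.3799 dB-Hz
Eb/N0 = C/N0 - 10*log10(R_b) = 83.7000 - 67.3799 = 16.3201 dB
Margin = Eb/N0 - Eb/N0_req = 16.3201 - 6.5 = 9.8201 dB (link closes)

9.8201 dB


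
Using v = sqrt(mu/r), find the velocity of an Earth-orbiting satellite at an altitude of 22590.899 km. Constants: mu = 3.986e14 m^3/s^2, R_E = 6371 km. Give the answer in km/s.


r = R_E + alt = 6371.0 + 22590.899 = 28961.8990 km = 2.8961899e+07 m
v = sqrt(mu/r) = sqrt(3.986e14 / 2.8961899e+07) = 3709.8396 m/s = 3.7098 km/s

3.7098 km/s


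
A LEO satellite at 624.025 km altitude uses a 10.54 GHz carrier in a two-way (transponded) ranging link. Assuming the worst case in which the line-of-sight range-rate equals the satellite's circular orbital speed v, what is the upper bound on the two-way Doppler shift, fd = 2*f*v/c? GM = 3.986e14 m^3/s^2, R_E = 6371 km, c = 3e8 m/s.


r = 6.995025e+06 m
v = sqrt(mu/r) = 7548.7321 m/s (worst-case radial velocity)
f = 10.54 GHz = 1.054e+10 Hz
fd = 2*f*v/c = 2*1.054e+10*7548.7321/3.0e+08
fd = 530424.2409 Hz

530424.2409 Hz


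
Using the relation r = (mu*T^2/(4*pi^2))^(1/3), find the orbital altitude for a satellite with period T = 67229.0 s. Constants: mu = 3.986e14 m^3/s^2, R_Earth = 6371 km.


T = 67229.0 s
r = (mu*T^2/(4*pi^2))^(1/3) = (3.986e14 * 67229.0^2 / (4*pi^2))^(1/3)
r = 3.5735261e+07 m = 35735.2606 km
alt = r - R_E = 35735.2606 - 6371 = 29364.2606 km

29364.2606 km


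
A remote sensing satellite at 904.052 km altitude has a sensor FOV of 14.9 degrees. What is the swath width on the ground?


FOV = 14.9 deg = 0.2600541 rad
swath = 2 * alt * tan(FOV/2) = 2 * 904.052 * tan(0.130027)
swath = 2 * 904.052 * 0.1307648
swath = 236.4364 km

236.4364 km


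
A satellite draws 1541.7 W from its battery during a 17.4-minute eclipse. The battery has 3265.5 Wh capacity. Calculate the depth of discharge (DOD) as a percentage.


E_used = P * t / 60 = 1541.7 * 17.4 / 60 = 447.0930 Wh
DOD = E_used / E_total * 100 = 447.0930 / 3265.5 * 100
DOD = 13.6914 %

13.6914 %


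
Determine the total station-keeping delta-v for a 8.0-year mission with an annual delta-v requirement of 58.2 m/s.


dV = rate * years = 58.2 * 8.0
dV = 465.6000 m/s

465.6000 m/s


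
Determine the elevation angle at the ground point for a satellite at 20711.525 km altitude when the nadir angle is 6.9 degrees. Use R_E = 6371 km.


r = R_E + alt = 27082.5250 km
Law of sines in the satellite / Earth-center / ground-point triangle:
  sin(nadir)/R_E = sin(90 + el)/r  =>  cos(el) = (r/R_E)*sin(nadir)
cos(el) = (27082.5250 / 6371.0000) * sin(6.9 deg) = 0.5106905
el = arccos(0.5106905) = 59.2902 deg
(Earth-central angle = 90 - nadir - el = 23.8098 deg)

59.2902 degrees


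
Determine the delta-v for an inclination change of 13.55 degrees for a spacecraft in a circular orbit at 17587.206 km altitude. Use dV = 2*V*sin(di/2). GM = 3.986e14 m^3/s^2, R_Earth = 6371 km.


r = 23958.2060 km = 2.3958206e+07 m
V = sqrt(mu/r) = 4078.8854 m/s
di = 13.55 deg = 0.2364921 rad
dV = 2*V*sin(di/2) = 2*4078.8854*sin(0.1182461)
dV = 962.3779 m/s = 0.9623779 km/s

0.9624 km/s


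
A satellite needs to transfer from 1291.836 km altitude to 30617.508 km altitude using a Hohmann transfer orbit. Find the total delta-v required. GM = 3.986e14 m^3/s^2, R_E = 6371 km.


r1 = 7662.8360 km = 7.662836e+06 m
r2 = 36988.5080 km = 3.6988508e+07 m
dv1 = sqrt(mu/r1)*(sqrt(2*r2/(r1+r2)) - 1) = 2071.0546 m/s
dv2 = sqrt(mu/r2)*(1 - sqrt(2*r1/(r1+r2))) = 1359.5160 m/s
total dv = |dv1| + |dv2| = 2071.0546 + 1359.5160 = 3430.5707 m/s = 3.4306 km/s

3.4306 km/s


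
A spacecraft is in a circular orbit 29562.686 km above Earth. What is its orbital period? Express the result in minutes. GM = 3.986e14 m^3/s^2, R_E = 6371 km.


r = 35933.6860 km = 3.5933686e+07 m
T = 2*pi*sqrt(r^3/mu) = 2*pi*sqrt(4.6398646e+22 / 3.986e14)
T = 67789.7253 s = 1129.8288 min

1129.8288 minutes
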